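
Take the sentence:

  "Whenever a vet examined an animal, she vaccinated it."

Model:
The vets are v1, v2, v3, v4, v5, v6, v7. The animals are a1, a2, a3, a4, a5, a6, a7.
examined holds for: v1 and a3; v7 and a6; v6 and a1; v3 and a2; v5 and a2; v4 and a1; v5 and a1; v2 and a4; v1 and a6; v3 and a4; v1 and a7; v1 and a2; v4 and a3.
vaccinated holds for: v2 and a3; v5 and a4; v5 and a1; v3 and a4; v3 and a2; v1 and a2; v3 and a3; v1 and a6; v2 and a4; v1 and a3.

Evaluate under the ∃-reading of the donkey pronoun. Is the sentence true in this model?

"it" takes "an animal" as antecedent — a donkey pronoun bound across the clause boundary.
Weak reading: every vet v with some examined-animal has at least one examined-animal a such that vaccinated(v,a).
Per vet: v1:✓  v2:✓  v3:✓  v4:✗  v5:✓  v6:✗  v7:✗
v4 has no witness among its examined-animals.

False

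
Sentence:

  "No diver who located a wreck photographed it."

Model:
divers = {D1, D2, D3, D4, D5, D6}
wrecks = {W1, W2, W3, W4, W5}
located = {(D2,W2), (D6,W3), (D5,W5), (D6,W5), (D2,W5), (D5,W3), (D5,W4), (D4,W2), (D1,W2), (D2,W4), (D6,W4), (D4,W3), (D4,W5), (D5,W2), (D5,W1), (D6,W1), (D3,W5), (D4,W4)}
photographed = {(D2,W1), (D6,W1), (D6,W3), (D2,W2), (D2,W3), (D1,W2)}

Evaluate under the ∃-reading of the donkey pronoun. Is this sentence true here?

"it" takes "a wreck" as antecedent — a donkey pronoun bound across the clause boundary.
Truth condition: for no (d,w) with located(d,w) does photographed(d,w) hold.
Restrictor pairs — does the scope hold? (D1,W2):holds  (D2,W2):holds  (D2,W4):fails  (D2,W5):fails  (D3,W5):fails  (D4,W2):fails  (D4,W3):fails  (D4,W4):fails  (D4,W5):fails  (D5,W1):fails  (D5,W2):fails  (D5,W3):fails  (D5,W4):fails  (D5,W5):fails  (D6,W1):holds  (D6,W3):holds  (D6,W4):fails  (D6,W5):fails
Scope holds for 4 pair(s), so the sentence is false.

False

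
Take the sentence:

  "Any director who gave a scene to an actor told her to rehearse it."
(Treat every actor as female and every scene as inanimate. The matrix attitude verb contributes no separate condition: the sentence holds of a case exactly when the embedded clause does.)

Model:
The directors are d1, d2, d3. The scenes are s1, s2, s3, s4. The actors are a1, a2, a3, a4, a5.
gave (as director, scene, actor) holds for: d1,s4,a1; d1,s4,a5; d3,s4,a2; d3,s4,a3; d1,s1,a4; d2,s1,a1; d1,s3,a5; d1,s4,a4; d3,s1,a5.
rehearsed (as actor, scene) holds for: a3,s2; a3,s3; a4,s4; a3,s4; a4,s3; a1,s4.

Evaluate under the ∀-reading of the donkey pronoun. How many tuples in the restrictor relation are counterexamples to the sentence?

"her" takes "an actor" as antecedent and "it" takes "a scene"; both are donkey pronouns co-varying with the restrictor.
Strong reading: for every (d,s,a) with gave(d,s,a), rehearsed(a,s).
Restrictor triples: (d1,s1,a4)→rehearsed(a4,s1) ✗  (d1,s3,a5)→rehearsed(a5,s3) ✗  (d1,s4,a1)→rehearsed(a1,s4) ✓  (d1,s4,a4)→rehearsed(a4,s4) ✓  (d1,s4,a5)→rehearsed(a5,s4) ✗  (d2,s1,a1)→rehearsed(a1,s1) ✗  (d3,s1,a5)→rehearsed(a5,s1) ✗  (d3,s4,a2)→rehearsed(a2,s4) ✗  (d3,s4,a3)→rehearsed(a3,s4) ✓
Counterexamples (restrictor triples failing the scope): 6.

6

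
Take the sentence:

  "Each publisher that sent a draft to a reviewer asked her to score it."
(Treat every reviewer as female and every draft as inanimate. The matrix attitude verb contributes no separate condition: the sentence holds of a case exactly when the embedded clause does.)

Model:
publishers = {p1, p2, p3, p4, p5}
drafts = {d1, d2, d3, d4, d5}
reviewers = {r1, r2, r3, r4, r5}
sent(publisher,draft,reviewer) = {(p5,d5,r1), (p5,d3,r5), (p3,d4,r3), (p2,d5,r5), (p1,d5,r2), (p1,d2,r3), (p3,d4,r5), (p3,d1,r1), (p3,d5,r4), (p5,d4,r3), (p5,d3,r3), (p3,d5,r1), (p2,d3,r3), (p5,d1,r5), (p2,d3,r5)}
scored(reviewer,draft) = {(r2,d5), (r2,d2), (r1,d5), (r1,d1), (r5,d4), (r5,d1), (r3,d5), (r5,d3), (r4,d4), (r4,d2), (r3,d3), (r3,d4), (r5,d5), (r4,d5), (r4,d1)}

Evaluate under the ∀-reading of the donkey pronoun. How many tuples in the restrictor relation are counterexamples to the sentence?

1

"her" takes "a reviewer" as antecedent and "it" takes "a draft"; both are donkey pronouns co-varying with the restrictor.
Strong reading: for every (p,d,r) with sent(p,d,r), scored(r,d).
Restrictor triples: (p1,d2,r3)→scored(r3,d2) ✗  (p1,d5,r2)→scored(r2,d5) ✓  (p2,d3,r3)→scored(r3,d3) ✓  (p2,d3,r5)→scored(r5,d3) ✓  (p2,d5,r5)→scored(r5,d5) ✓  (p3,d1,r1)→scored(r1,d1) ✓  (p3,d4,r3)→scored(r3,d4) ✓  (p3,d4,r5)→scored(r5,d4) ✓  (p3,d5,r1)→scored(r1,d5) ✓  (p3,d5,r4)→scored(r4,d5) ✓  (p5,d1,r5)→scored(r5,d1) ✓  (p5,d3,r3)→scored(r3,d3) ✓  (p5,d3,r5)→scored(r5,d3) ✓  (p5,d4,r3)→scored(r3,d4) ✓  (p5,d5,r1)→scored(r1,d5) ✓
Counterexamples (restrictor triples failing the scope): 1.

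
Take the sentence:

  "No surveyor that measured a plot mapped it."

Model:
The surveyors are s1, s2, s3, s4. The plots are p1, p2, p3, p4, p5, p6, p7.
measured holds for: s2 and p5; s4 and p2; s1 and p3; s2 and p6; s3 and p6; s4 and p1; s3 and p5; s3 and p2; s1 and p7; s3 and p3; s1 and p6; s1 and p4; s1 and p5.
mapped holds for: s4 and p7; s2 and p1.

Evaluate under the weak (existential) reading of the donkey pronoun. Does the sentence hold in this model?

True

"it" takes "a plot" as antecedent — a donkey pronoun bound across the clause boundary.
Truth condition: for no (s,p) with measured(s,p) does mapped(s,p) hold.
Restrictor pairs — does the scope hold? (s1,p3):fails  (s1,p4):fails  (s1,p5):fails  (s1,p6):fails  (s1,p7):fails  (s2,p5):fails  (s2,p6):fails  (s3,p2):fails  (s3,p3):fails  (s3,p5):fails  (s3,p6):fails  (s4,p1):fails  (s4,p2):fails
Scope holds for no restrictor pair, so the sentence is true.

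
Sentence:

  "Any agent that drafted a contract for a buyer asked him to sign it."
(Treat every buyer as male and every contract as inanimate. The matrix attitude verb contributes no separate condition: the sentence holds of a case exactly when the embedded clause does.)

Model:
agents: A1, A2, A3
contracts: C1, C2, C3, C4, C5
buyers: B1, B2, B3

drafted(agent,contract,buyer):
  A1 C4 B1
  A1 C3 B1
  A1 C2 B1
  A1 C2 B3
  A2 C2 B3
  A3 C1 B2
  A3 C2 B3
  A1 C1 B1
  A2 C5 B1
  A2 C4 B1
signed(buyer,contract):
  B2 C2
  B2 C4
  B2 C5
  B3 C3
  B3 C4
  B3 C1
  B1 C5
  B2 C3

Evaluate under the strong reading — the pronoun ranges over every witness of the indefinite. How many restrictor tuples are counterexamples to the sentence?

"him" takes "a buyer" as antecedent and "it" takes "a contract"; both are donkey pronouns co-varying with the restrictor.
Strong reading: for every (a,c,b) with drafted(a,c,b), signed(b,c).
Restrictor triples: (A1,C1,B1)→signed(B1,C1) ✗  (A1,C2,B1)→signed(B1,C2) ✗  (A1,C2,B3)→signed(B3,C2) ✗  (A1,C3,B1)→signed(B1,C3) ✗  (A1,C4,B1)→signed(B1,C4) ✗  (A2,C2,B3)→signed(B3,C2) ✗  (A2,C4,B1)→signed(B1,C4) ✗  (A2,C5,B1)→signed(B1,C5) ✓  (A3,C1,B2)→signed(B2,C1) ✗  (A3,C2,B3)→signed(B3,C2) ✗
Counterexamples (restrictor triples failing the scope): 9.

9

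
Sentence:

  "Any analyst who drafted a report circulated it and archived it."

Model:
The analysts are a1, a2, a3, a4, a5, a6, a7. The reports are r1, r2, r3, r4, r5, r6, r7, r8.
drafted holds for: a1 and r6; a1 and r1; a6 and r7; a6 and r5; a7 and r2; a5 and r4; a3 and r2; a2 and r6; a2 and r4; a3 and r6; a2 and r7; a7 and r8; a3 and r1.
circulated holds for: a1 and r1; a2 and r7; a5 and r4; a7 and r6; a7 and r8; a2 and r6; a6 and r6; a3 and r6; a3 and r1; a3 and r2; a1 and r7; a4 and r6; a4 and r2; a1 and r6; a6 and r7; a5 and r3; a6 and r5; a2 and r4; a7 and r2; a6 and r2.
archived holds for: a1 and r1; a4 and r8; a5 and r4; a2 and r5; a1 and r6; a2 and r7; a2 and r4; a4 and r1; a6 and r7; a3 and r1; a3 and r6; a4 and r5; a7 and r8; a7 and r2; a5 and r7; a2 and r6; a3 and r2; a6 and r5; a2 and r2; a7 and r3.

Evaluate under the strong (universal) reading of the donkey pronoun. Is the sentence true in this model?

True

"it" takes "a report" as antecedent — a donkey pronoun bound across the clause boundary.
Strong reading: for every (a,r) with drafted(a,r), circulated(a,r) ∧ archived(a,r).
Restrictor pairs: (a1,r1) ✓  (a1,r6) ✓  (a2,r4) ✓  (a2,r6) ✓  (a2,r7) ✓  (a3,r1) ✓  (a3,r2) ✓  (a3,r6) ✓  (a5,r4) ✓  (a6,r5) ✓  (a6,r7) ✓  (a7,r2) ✓  (a7,r8) ✓
Every restrictor pair satisfies the scope.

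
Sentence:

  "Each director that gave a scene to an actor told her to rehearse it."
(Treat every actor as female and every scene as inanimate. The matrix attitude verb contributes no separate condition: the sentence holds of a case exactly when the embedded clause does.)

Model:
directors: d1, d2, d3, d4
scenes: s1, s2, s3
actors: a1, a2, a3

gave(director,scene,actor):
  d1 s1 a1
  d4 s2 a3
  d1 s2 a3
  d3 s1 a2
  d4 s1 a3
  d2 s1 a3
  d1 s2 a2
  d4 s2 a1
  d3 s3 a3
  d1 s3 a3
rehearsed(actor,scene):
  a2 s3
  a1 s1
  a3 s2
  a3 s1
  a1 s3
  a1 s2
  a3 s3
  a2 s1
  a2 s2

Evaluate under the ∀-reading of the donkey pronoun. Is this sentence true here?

"her" takes "an actor" as antecedent and "it" takes "a scene"; both are donkey pronouns co-varying with the restrictor.
Strong reading: for every (d,s,a) with gave(d,s,a), rehearsed(a,s).
Restrictor triples: (d1,s1,a1)→rehearsed(a1,s1) ✓  (d1,s2,a2)→rehearsed(a2,s2) ✓  (d1,s2,a3)→rehearsed(a3,s2) ✓  (d1,s3,a3)→rehearsed(a3,s3) ✓  (d2,s1,a3)→rehearsed(a3,s1) ✓  (d3,s1,a2)→rehearsed(a2,s1) ✓  (d3,s3,a3)→rehearsed(a3,s3) ✓  (d4,s1,a3)→rehearsed(a3,s1) ✓  (d4,s2,a1)→rehearsed(a1,s2) ✓  (d4,s2,a3)→rehearsed(a3,s2) ✓
Every restrictor triple satisfies the scope.

True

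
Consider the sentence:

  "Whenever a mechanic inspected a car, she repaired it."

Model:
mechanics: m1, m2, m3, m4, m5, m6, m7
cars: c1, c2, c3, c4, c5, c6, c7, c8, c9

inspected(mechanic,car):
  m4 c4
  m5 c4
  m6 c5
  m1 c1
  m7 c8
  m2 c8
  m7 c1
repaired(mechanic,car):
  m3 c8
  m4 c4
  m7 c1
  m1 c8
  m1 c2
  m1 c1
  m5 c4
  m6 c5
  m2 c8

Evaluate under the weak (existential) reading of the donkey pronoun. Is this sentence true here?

True

"it" takes "a car" as antecedent — a donkey pronoun bound across the clause boundary.
Weak reading: every mechanic m with some inspected-car has at least one inspected-car c such that repaired(m,c).
Per mechanic: m1:✓  m2:✓  m4:✓  m5:✓  m6:✓  m7:✓
Every mechanic in the restrictor has a witness.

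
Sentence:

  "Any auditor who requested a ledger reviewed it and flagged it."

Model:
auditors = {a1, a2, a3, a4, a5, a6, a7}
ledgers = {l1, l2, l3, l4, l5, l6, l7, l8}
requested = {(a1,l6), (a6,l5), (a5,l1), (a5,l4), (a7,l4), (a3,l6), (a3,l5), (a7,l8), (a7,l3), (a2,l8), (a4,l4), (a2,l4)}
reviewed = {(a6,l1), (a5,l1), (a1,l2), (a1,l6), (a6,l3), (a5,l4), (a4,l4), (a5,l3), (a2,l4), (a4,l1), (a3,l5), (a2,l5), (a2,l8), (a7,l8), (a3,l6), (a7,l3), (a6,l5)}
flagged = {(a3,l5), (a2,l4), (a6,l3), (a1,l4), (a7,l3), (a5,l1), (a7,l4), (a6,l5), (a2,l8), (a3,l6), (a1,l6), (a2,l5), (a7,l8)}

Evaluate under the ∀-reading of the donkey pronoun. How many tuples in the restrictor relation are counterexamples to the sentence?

3

"it" takes "a ledger" as antecedent — a donkey pronoun bound across the clause boundary.
Strong reading: for every (a,l) with requested(a,l), reviewed(a,l) ∧ flagged(a,l).
Restrictor pairs: (a1,l6) ✓  (a2,l4) ✓  (a2,l8) ✓  (a3,l5) ✓  (a3,l6) ✓  (a4,l4) ✗  (a5,l1) ✓  (a5,l4) ✗  (a6,l5) ✓  (a7,l3) ✓  (a7,l4) ✗  (a7,l8) ✓
Counterexamples (restrictor pairs failing the scope): 3.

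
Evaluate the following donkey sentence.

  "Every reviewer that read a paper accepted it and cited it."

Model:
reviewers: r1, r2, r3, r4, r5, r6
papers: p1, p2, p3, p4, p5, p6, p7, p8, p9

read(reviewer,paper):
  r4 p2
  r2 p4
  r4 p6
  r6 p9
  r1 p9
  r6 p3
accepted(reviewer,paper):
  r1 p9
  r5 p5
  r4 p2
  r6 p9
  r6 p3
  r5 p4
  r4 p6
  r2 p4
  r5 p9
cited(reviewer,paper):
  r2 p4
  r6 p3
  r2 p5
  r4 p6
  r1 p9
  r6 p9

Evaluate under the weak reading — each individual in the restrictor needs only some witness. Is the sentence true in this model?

True

"it" takes "a paper" as antecedent — a donkey pronoun bound across the clause boundary.
Weak reading: every reviewer r with some read-paper has at least one read-paper p such that accepted(r,p) ∧ cited(r,p).
Per reviewer: r1:✓  r2:✓  r4:✓  r6:✓
Every reviewer in the restrictor has a witness.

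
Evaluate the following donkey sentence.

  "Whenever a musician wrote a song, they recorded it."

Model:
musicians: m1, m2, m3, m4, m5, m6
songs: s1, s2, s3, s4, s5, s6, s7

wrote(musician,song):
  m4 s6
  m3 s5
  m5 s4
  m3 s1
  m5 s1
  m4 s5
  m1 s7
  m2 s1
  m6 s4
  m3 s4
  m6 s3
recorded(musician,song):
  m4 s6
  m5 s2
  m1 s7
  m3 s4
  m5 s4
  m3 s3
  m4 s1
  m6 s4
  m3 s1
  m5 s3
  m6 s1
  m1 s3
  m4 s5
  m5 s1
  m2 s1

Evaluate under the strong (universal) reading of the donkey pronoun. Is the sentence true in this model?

False

"it" takes "a song" as antecedent — a donkey pronoun bound across the clause boundary.
Strong reading: for every (m,s) with wrote(m,s), recorded(m,s).
Restrictor pairs: (m1,s7) ✓  (m2,s1) ✓  (m3,s1) ✓  (m3,s4) ✓  (m3,s5) ✗  (m4,s5) ✓  (m4,s6) ✓  (m5,s1) ✓  (m5,s4) ✓  (m6,s3) ✗  (m6,s4) ✓
Counterexample: (m3,s5) is in wrote but fails the scope.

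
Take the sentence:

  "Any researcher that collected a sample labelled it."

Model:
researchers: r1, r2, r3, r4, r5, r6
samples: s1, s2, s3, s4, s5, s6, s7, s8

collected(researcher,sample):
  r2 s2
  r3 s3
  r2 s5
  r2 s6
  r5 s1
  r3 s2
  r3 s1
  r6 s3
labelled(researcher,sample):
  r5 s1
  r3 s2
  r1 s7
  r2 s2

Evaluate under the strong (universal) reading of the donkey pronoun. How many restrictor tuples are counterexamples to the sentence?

"it" takes "a sample" as antecedent — a donkey pronoun bound across the clause boundary.
Strong reading: for every (r,s) with collected(r,s), labelled(r,s).
Restrictor pairs: (r2,s2) ✓  (r2,s5) ✗  (r2,s6) ✗  (r3,s1) ✗  (r3,s2) ✓  (r3,s3) ✗  (r5,s1) ✓  (r6,s3) ✗
Counterexamples (restrictor pairs failing the scope): 5.

5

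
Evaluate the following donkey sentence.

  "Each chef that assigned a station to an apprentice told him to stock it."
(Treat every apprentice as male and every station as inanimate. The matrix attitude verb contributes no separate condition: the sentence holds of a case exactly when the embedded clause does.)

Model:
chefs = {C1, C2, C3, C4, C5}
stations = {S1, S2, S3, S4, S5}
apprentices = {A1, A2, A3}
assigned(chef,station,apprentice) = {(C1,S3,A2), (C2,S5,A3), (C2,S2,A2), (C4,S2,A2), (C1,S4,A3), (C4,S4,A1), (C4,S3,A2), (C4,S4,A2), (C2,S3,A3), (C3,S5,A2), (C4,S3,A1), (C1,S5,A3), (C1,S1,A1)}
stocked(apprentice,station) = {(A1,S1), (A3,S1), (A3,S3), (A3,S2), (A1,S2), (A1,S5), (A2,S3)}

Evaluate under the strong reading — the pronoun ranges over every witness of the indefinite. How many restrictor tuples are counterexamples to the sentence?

"him" takes "an apprentice" as antecedent and "it" takes "a station"; both are donkey pronouns co-varying with the restrictor.
Strong reading: for every (c,s,a) with assigned(c,s,a), stocked(a,s).
Restrictor triples: (C1,S1,A1)→stocked(A1,S1) ✓  (C1,S3,A2)→stocked(A2,S3) ✓  (C1,S4,A3)→stocked(A3,S4) ✗  (C1,S5,A3)→stocked(A3,S5) ✗  (C2,S2,A2)→stocked(A2,S2) ✗  (C2,S3,A3)→stocked(A3,S3) ✓  (C2,S5,A3)→stocked(A3,S5) ✗  (C3,S5,A2)→stocked(A2,S5) ✗  (C4,S2,A2)→stocked(A2,S2) ✗  (C4,S3,A1)→stocked(A1,S3) ✗  (C4,S3,A2)→stocked(A2,S3) ✓  (C4,S4,A1)→stocked(A1,S4) ✗  (C4,S4,A2)→stocked(A2,S4) ✗
Counterexamples (restrictor triples failing the scope): 9.

9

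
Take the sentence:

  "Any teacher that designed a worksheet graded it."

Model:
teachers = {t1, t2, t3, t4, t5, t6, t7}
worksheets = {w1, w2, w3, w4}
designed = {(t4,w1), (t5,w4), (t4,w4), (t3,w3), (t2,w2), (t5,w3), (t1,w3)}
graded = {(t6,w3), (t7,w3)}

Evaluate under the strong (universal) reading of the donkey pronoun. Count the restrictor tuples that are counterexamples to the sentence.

7

"it" takes "a worksheet" as antecedent — a donkey pronoun bound across the clause boundary.
Strong reading: for every (t,w) with designed(t,w), graded(t,w).
Restrictor pairs: (t1,w3) ✗  (t2,w2) ✗  (t3,w3) ✗  (t4,w1) ✗  (t4,w4) ✗  (t5,w3) ✗  (t5,w4) ✗
Counterexamples (restrictor pairs failing the scope): 7.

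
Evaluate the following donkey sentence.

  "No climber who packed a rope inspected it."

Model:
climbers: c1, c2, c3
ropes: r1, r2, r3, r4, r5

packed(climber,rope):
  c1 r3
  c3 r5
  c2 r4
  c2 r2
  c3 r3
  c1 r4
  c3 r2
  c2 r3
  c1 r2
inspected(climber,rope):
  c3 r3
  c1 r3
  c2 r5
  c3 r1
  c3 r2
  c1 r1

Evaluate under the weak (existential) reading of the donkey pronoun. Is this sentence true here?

"it" takes "a rope" as antecedent — a donkey pronoun bound across the clause boundary.
Truth condition: for no (c,r) with packed(c,r) does inspected(c,r) hold.
Restrictor pairs — does the scope hold? (c1,r2):fails  (c1,r3):holds  (c1,r4):fails  (c2,r2):fails  (c2,r3):fails  (c2,r4):fails  (c3,r2):holds  (c3,r3):holds  (c3,r5):fails
Scope holds for 3 pair(s), so the sentence is false.

False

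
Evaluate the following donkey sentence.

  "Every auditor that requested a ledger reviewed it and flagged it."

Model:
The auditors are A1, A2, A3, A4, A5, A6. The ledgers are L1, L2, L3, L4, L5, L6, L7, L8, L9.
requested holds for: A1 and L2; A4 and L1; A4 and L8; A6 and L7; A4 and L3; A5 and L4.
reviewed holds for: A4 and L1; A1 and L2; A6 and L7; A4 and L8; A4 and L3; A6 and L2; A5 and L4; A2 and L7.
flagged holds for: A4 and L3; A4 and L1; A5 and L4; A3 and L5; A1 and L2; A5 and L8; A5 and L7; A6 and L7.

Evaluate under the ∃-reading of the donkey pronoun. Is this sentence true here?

True

"it" takes "a ledger" as antecedent — a donkey pronoun bound across the clause boundary.
Weak reading: every auditor a with some requested-ledger has at least one requested-ledger l such that reviewed(a,l) ∧ flagged(a,l).
Per auditor: A1:✓  A4:✓  A5:✓  A6:✓
Every auditor in the restrictor has a witness.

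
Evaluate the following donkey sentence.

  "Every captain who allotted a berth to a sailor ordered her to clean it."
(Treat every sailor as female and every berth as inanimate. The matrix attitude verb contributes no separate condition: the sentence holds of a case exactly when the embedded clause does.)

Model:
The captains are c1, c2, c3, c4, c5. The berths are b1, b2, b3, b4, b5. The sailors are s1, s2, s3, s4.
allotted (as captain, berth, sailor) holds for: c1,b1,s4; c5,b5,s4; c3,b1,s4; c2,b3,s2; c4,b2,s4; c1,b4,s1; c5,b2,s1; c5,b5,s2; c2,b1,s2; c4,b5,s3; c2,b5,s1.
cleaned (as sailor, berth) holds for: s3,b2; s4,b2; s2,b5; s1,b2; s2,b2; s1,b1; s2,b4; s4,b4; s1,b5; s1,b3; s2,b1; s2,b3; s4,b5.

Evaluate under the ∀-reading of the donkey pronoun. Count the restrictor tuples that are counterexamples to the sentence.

4

"her" takes "a sailor" as antecedent and "it" takes "a berth"; both are donkey pronouns co-varying with the restrictor.
Strong reading: for every (c,b,s) with allotted(c,b,s), cleaned(s,b).
Restrictor triples: (c1,b1,s4)→cleaned(s4,b1) ✗  (c1,b4,s1)→cleaned(s1,b4) ✗  (c2,b1,s2)→cleaned(s2,b1) ✓  (c2,b3,s2)→cleaned(s2,b3) ✓  (c2,b5,s1)→cleaned(s1,b5) ✓  (c3,b1,s4)→cleaned(s4,b1) ✗  (c4,b2,s4)→cleaned(s4,b2) ✓  (c4,b5,s3)→cleaned(s3,b5) ✗  (c5,b2,s1)→cleaned(s1,b2) ✓  (c5,b5,s2)→cleaned(s2,b5) ✓  (c5,b5,s4)→cleaned(s4,b5) ✓
Counterexamples (restrictor triples failing the scope): 4.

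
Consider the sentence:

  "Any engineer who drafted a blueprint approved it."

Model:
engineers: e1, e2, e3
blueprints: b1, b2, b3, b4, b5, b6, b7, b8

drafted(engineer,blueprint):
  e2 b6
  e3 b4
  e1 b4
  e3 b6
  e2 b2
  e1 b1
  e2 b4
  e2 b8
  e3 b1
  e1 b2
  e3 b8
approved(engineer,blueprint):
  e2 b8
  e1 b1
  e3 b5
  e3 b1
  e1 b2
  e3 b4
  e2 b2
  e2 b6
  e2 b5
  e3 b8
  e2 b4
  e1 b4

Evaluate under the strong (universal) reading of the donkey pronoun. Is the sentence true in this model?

False

"it" takes "a blueprint" as antecedent — a donkey pronoun bound across the clause boundary.
Strong reading: for every (e,b) with drafted(e,b), approved(e,b).
Restrictor pairs: (e1,b1) ✓  (e1,b2) ✓  (e1,b4) ✓  (e2,b2) ✓  (e2,b4) ✓  (e2,b6) ✓  (e2,b8) ✓  (e3,b1) ✓  (e3,b4) ✓  (e3,b6) ✗  (e3,b8) ✓
Counterexample: (e3,b6) is in drafted but fails the scope.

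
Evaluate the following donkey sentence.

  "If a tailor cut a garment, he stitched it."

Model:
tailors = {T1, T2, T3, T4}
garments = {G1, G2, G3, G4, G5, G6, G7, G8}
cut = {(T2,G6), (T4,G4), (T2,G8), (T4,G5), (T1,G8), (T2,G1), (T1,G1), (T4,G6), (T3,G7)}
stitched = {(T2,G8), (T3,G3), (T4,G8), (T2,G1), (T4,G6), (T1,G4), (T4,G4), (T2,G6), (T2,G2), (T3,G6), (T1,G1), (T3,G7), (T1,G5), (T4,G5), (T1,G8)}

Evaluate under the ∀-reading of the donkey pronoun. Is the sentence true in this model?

"it" takes "a garment" as antecedent — a donkey pronoun bound across the clause boundary.
Strong reading: for every (t,g) with cut(t,g), stitched(t,g).
Restrictor pairs: (T1,G1) ✓  (T1,G8) ✓  (T2,G1) ✓  (T2,G6) ✓  (T2,G8) ✓  (T3,G7) ✓  (T4,G4) ✓  (T4,G5) ✓  (T4,G6) ✓
Every restrictor pair satisfies the scope.

True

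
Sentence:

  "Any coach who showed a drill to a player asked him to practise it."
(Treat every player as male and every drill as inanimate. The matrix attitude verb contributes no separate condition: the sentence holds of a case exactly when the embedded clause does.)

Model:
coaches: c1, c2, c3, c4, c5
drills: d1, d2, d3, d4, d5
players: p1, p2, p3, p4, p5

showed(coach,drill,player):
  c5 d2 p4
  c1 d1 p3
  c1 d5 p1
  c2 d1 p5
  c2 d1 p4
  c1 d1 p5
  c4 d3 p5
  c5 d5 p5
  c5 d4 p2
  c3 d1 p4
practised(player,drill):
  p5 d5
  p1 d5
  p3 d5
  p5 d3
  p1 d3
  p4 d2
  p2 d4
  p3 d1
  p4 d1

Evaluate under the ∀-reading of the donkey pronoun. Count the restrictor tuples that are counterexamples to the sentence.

"him" takes "a player" as antecedent and "it" takes "a drill"; both are donkey pronouns co-varying with the restrictor.
Strong reading: for every (c,d,p) with showed(c,d,p), practised(p,d).
Restrictor triples: (c1,d1,p3)→practised(p3,d1) ✓  (c1,d1,p5)→practised(p5,d1) ✗  (c1,d5,p1)→practised(p1,d5) ✓  (c2,d1,p4)→practised(p4,d1) ✓  (c2,d1,p5)→practised(p5,d1) ✗  (c3,d1,p4)→practised(p4,d1) ✓  (c4,d3,p5)→practised(p5,d3) ✓  (c5,d2,p4)→practised(p4,d2) ✓  (c5,d4,p2)→practised(p2,d4) ✓  (c5,d5,p5)→practised(p5,d5) ✓
Counterexamples (restrictor triples failing the scope): 2.

2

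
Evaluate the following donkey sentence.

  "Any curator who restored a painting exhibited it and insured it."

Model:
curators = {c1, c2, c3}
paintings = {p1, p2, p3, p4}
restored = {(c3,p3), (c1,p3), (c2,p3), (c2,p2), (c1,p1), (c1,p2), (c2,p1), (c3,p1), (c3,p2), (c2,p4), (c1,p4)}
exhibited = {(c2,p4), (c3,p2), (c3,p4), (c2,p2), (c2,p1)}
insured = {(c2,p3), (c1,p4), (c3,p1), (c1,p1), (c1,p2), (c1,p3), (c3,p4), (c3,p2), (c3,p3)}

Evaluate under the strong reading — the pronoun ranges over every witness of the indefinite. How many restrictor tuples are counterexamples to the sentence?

10

"it" takes "a painting" as antecedent — a donkey pronoun bound across the clause boundary.
Strong reading: for every (c,p) with restored(c,p), exhibited(c,p) ∧ insured(c,p).
Restrictor pairs: (c1,p1) ✗  (c1,p2) ✗  (c1,p3) ✗  (c1,p4) ✗  (c2,p1) ✗  (c2,p2) ✗  (c2,p3) ✗  (c2,p4) ✗  (c3,p1) ✗  (c3,p2) ✓  (c3,p3) ✗
Counterexamples (restrictor pairs failing the scope): 10.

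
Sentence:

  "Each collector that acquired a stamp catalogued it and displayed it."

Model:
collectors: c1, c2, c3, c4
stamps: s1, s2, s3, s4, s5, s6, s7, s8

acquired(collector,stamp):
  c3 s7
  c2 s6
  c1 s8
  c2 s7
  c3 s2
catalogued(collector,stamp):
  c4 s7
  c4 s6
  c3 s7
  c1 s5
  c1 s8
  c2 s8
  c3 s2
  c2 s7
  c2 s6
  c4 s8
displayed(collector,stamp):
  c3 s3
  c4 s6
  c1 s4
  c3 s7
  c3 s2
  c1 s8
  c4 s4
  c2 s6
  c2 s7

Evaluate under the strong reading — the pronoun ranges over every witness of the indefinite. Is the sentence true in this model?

"it" takes "a stamp" as antecedent — a donkey pronoun bound across the clause boundary.
Strong reading: for every (c,s) with acquired(c,s), catalogued(c,s) ∧ displayed(c,s).
Restrictor pairs: (c1,s8) ✓  (c2,s6) ✓  (c2,s7) ✓  (c3,s2) ✓  (c3,s7) ✓
Every restrictor pair satisfies the scope.

True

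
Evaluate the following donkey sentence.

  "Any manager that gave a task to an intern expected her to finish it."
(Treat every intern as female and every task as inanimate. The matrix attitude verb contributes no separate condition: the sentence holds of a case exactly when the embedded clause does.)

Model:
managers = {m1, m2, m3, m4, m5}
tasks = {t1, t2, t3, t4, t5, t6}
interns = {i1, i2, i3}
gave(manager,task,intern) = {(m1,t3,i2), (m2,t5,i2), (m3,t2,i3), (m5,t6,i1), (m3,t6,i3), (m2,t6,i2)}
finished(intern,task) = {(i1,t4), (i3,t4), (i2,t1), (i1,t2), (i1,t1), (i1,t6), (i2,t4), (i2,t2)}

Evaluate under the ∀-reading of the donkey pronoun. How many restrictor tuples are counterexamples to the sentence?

"her" takes "an intern" as antecedent and "it" takes "a task"; both are donkey pronouns co-varying with the restrictor.
Strong reading: for every (m,t,i) with gave(m,t,i), finished(i,t).
Restrictor triples: (m1,t3,i2)→finished(i2,t3) ✗  (m2,t5,i2)→finished(i2,t5) ✗  (m2,t6,i2)→finished(i2,t6) ✗  (m3,t2,i3)→finished(i3,t2) ✗  (m3,t6,i3)→finished(i3,t6) ✗  (m5,t6,i1)→finished(i1,t6) ✓
Counterexamples (restrictor triples failing the scope): 5.

5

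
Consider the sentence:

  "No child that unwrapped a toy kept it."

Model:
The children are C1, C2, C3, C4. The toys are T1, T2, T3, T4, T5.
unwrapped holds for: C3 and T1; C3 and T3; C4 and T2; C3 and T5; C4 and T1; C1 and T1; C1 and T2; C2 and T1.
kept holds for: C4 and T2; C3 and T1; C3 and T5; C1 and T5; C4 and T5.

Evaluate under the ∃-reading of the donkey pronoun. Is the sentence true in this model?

False

"it" takes "a toy" as antecedent — a donkey pronoun bound across the clause boundary.
Truth condition: for no (c,t) with unwrapped(c,t) does kept(c,t) hold.
Restrictor pairs — does the scope hold? (C1,T1):fails  (C1,T2):fails  (C2,T1):fails  (C3,T1):holds  (C3,T3):fails  (C3,T5):holds  (C4,T1):fails  (C4,T2):holds
Scope holds for 3 pair(s), so the sentence is false.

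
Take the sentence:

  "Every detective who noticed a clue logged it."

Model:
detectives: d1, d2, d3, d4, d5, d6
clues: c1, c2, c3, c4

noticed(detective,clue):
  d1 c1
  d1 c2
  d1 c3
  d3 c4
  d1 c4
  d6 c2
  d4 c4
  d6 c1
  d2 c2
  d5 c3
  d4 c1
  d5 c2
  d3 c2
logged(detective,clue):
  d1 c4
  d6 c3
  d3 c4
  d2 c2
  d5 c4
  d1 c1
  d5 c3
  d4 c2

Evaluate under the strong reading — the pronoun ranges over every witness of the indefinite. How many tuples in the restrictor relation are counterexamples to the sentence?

"it" takes "a clue" as antecedent — a donkey pronoun bound across the clause boundary.
Strong reading: for every (d,c) with noticed(d,c), logged(d,c).
Restrictor pairs: (d1,c1) ✓  (d1,c2) ✗  (d1,c3) ✗  (d1,c4) ✓  (d2,c2) ✓  (d3,c2) ✗  (d3,c4) ✓  (d4,c1) ✗  (d4,c4) ✗  (d5,c2) ✗  (d5,c3) ✓  (d6,c1) ✗  (d6,c2) ✗
Counterexamples (restrictor pairs failing the scope): 8.

8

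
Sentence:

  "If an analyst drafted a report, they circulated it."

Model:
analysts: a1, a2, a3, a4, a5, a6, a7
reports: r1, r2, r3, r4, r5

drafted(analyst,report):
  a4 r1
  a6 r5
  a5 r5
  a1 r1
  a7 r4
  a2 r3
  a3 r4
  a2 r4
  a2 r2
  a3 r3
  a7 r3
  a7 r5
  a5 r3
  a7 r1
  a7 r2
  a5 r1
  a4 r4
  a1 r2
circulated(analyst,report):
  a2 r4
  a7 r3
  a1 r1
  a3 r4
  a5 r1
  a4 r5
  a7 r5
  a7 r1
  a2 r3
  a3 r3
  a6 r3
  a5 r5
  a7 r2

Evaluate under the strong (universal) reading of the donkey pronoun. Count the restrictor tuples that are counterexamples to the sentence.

7

"it" takes "a report" as antecedent — a donkey pronoun bound across the clause boundary.
Strong reading: for every (a,r) with drafted(a,r), circulated(a,r).
Restrictor pairs: (a1,r1) ✓  (a1,r2) ✗  (a2,r2) ✗  (a2,r3) ✓  (a2,r4) ✓  (a3,r3) ✓  (a3,r4) ✓  (a4,r1) ✗  (a4,r4) ✗  (a5,r1) ✓  (a5,r3) ✗  (a5,r5) ✓  (a6,r5) ✗  (a7,r1) ✓  (a7,r2) ✓  (a7,r3) ✓  (a7,r4) ✗  (a7,r5) ✓
Counterexamples (restrictor pairs failing the scope): 7.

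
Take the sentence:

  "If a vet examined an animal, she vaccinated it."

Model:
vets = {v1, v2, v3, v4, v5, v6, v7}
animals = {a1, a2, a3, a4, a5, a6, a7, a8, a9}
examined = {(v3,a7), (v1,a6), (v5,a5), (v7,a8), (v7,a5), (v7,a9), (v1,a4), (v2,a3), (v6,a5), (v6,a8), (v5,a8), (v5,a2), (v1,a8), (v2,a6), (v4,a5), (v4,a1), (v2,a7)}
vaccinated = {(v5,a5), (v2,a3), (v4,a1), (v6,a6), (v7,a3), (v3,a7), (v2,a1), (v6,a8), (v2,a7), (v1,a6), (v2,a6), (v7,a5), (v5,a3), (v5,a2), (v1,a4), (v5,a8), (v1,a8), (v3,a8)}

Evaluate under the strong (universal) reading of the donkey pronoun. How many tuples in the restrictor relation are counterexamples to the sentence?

"it" takes "an animal" as antecedent — a donkey pronoun bound across the clause boundary.
Strong reading: for every (v,a) with examined(v,a), vaccinated(v,a).
Restrictor pairs: (v1,a4) ✓  (v1,a6) ✓  (v1,a8) ✓  (v2,a3) ✓  (v2,a6) ✓  (v2,a7) ✓  (v3,a7) ✓  (v4,a1) ✓  (v4,a5) ✗  (v5,a2) ✓  (v5,a5) ✓  (v5,a8) ✓  (v6,a5) ✗  (v6,a8) ✓  (v7,a5) ✓  (v7,a8) ✗  (v7,a9) ✗
Counterexamples (restrictor pairs failing the scope): 4.

4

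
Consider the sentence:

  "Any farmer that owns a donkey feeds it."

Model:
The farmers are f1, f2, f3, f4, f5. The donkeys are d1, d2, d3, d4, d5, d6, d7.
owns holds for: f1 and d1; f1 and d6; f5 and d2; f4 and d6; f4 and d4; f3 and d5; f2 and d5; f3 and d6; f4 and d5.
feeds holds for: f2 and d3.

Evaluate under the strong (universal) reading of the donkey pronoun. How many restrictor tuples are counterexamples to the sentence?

"it" takes "a donkey" as antecedent — a donkey pronoun bound across the clause boundary.
Strong reading: for every (f,d) with owns(f,d), feeds(f,d).
Restrictor pairs: (f1,d1) ✗  (f1,d6) ✗  (f2,d5) ✗  (f3,d5) ✗  (f3,d6) ✗  (f4,d4) ✗  (f4,d5) ✗  (f4,d6) ✗  (f5,d2) ✗
Counterexamples (restrictor pairs failing the scope): 9.

9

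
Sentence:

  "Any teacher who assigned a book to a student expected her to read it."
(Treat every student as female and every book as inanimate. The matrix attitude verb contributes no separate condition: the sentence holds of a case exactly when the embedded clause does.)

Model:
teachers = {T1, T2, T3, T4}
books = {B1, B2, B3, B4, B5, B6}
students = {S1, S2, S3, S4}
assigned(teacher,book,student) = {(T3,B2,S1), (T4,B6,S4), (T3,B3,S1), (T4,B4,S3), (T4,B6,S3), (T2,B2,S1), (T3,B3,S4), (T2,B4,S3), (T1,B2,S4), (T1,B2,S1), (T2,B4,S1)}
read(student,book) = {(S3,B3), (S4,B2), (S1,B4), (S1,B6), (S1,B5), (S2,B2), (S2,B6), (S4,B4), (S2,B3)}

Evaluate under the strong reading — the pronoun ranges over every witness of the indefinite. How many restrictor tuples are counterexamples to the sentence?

"her" takes "a student" as antecedent and "it" takes "a book"; both are donkey pronouns co-varying with the restrictor.
Strong reading: for every (t,b,s) with assigned(t,b,s), read(s,b).
Restrictor triples: (T1,B2,S1)→read(S1,B2) ✗  (T1,B2,S4)→read(S4,B2) ✓  (T2,B2,S1)→read(S1,B2) ✗  (T2,B4,S1)→read(S1,B4) ✓  (T2,B4,S3)→read(S3,B4) ✗  (T3,B2,S1)→read(S1,B2) ✗  (T3,B3,S1)→read(S1,B3) ✗  (T3,B3,S4)→read(S4,B3) ✗  (T4,B4,S3)→read(S3,B4) ✗  (T4,B6,S3)→read(S3,B6) ✗  (T4,B6,S4)→read(S4,B6) ✗
Counterexamples (restrictor triples failing the scope): 9.

9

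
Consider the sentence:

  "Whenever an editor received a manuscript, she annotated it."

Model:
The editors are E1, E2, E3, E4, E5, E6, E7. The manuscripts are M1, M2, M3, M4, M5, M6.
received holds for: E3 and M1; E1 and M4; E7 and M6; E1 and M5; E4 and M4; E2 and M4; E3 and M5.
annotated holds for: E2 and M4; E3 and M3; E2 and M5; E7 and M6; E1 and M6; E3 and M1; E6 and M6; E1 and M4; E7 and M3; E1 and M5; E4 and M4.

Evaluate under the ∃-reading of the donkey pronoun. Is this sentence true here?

True

"it" takes "a manuscript" as antecedent — a donkey pronoun bound across the clause boundary.
Weak reading: every editor e with some received-manuscript has at least one received-manuscript m such that annotated(e,m).
Per editor: E1:✓  E2:✓  E3:✓  E4:✓  E7:✓
Every editor in the restrictor has a witness.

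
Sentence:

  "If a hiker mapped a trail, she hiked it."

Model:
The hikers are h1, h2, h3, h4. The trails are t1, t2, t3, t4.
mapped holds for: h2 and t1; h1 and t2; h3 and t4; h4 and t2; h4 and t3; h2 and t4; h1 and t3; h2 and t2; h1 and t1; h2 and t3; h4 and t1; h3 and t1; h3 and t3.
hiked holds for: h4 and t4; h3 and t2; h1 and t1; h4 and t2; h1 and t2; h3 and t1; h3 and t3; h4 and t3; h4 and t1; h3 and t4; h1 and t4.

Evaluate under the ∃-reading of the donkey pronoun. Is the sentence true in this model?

False

"it" takes "a trail" as antecedent — a donkey pronoun bound across the clause boundary.
Weak reading: every hiker h with some mapped-trail has at least one mapped-trail t such that hiked(h,t).
Per hiker: h1:✓  h2:✗  h3:✓  h4:✓
h2 has no witness among its mapped-trails.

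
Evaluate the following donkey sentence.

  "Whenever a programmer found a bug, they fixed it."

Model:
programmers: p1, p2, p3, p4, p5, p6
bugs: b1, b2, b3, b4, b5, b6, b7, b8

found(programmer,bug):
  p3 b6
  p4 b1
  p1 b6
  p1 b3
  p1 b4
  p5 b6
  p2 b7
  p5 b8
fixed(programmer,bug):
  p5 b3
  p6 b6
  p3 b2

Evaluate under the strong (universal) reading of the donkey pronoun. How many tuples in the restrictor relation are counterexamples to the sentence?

8

"it" takes "a bug" as antecedent — a donkey pronoun bound across the clause boundary.
Strong reading: for every (p,b) with found(p,b), fixed(p,b).
Restrictor pairs: (p1,b3) ✗  (p1,b4) ✗  (p1,b6) ✗  (p2,b7) ✗  (p3,b6) ✗  (p4,b1) ✗  (p5,b6) ✗  (p5,b8) ✗
Counterexamples (restrictor pairs failing the scope): 8.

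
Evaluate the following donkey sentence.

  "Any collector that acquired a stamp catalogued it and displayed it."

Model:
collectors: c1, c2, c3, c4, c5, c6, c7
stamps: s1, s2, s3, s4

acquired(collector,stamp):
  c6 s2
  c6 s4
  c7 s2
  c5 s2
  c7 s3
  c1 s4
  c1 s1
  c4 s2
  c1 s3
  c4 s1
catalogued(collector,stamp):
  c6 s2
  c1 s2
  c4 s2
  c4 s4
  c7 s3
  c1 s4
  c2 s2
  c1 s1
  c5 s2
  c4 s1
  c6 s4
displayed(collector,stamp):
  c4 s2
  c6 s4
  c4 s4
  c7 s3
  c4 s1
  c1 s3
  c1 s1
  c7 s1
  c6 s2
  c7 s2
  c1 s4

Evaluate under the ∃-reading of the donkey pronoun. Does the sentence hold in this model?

False

"it" takes "a stamp" as antecedent — a donkey pronoun bound across the clause boundary.
Weak reading: every collector c with some acquired-stamp has at least one acquired-stamp s such that catalogued(c,s) ∧ displayed(c,s).
Per collector: c1:✓  c4:✓  c5:✗  c6:✓  c7:✓
c5 has no witness among its acquired-stamps.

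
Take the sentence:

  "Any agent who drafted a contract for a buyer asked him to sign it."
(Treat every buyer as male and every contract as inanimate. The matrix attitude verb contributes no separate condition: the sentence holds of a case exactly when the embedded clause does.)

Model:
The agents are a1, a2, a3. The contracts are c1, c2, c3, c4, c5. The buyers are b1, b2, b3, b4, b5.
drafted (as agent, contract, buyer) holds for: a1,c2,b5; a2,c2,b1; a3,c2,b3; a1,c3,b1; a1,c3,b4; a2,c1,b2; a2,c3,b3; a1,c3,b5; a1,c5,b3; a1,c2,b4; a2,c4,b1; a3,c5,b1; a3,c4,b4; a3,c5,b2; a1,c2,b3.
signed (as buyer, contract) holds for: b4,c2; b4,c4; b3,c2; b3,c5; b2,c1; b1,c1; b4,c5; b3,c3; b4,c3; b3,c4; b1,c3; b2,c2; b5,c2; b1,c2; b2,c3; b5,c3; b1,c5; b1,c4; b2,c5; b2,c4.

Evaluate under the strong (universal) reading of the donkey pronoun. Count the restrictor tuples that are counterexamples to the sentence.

0

"him" takes "a buyer" as antecedent and "it" takes "a contract"; both are donkey pronouns co-varying with the restrictor.
Strong reading: for every (a,c,b) with drafted(a,c,b), signed(b,c).
Restrictor triples: (a1,c2,b3)→signed(b3,c2) ✓  (a1,c2,b4)→signed(b4,c2) ✓  (a1,c2,b5)→signed(b5,c2) ✓  (a1,c3,b1)→signed(b1,c3) ✓  (a1,c3,b4)→signed(b4,c3) ✓  (a1,c3,b5)→signed(b5,c3) ✓  (a1,c5,b3)→signed(b3,c5) ✓  (a2,c1,b2)→signed(b2,c1) ✓  (a2,c2,b1)→signed(b1,c2) ✓  (a2,c3,b3)→signed(b3,c3) ✓  (a2,c4,b1)→signed(b1,c4) ✓  (a3,c2,b3)→signed(b3,c2) ✓  (a3,c4,b4)→signed(b4,c4) ✓  (a3,c5,b1)→signed(b1,c5) ✓  (a3,c5,b2)→signed(b2,c5) ✓
Counterexamples (restrictor triples failing the scope): 0.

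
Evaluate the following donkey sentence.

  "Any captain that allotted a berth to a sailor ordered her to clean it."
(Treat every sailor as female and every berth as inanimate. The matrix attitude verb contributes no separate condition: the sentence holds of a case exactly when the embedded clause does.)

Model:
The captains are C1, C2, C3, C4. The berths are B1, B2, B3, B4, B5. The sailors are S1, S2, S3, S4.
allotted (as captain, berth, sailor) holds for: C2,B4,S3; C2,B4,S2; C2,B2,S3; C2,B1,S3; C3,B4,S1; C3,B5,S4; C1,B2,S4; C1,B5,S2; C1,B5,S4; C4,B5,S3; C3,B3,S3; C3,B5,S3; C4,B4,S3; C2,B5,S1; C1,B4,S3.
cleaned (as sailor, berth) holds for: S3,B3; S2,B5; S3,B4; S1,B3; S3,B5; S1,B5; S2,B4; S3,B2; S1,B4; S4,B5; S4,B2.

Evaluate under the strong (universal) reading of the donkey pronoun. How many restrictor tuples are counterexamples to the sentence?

"her" takes "a sailor" as antecedent and "it" takes "a berth"; both are donkey pronouns co-varying with the restrictor.
Strong reading: for every (c,b,s) with allotted(c,b,s), cleaned(s,b).
Restrictor triples: (C1,B2,S4)→cleaned(S4,B2) ✓  (C1,B4,S3)→cleaned(S3,B4) ✓  (C1,B5,S2)→cleaned(S2,B5) ✓  (C1,B5,S4)→cleaned(S4,B5) ✓  (C2,B1,S3)→cleaned(S3,B1) ✗  (C2,B2,S3)→cleaned(S3,B2) ✓  (C2,B4,S2)→cleaned(S2,B4) ✓  (C2,B4,S3)→cleaned(S3,B4) ✓  (C2,B5,S1)→cleaned(S1,B5) ✓  (C3,B3,S3)→cleaned(S3,B3) ✓  (C3,B4,S1)→cleaned(S1,B4) ✓  (C3,B5,S3)→cleaned(S3,B5) ✓  (C3,B5,S4)→cleaned(S4,B5) ✓  (C4,B4,S3)→cleaned(S3,B4) ✓  (C4,B5,S3)→cleaned(S3,B5) ✓
Counterexamples (restrictor triples failing the scope): 1.

1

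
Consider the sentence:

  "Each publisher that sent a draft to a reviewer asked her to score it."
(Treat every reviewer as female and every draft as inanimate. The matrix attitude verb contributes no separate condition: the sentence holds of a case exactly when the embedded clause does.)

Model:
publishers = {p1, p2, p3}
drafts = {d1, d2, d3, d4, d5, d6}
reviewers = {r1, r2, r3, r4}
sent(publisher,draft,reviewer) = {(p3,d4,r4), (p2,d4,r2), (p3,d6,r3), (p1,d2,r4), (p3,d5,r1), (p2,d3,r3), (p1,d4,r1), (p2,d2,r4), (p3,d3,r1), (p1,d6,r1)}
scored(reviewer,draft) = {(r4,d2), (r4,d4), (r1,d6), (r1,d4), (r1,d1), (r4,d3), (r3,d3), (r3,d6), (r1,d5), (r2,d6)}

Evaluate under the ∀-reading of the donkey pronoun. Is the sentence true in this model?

"her" takes "a reviewer" as antecedent and "it" takes "a draft"; both are donkey pronouns co-varying with the restrictor.
Strong reading: for every (p,d,r) with sent(p,d,r), scored(r,d).
Restrictor triples: (p1,d2,r4)→scored(r4,d2) ✓  (p1,d4,r1)→scored(r1,d4) ✓  (p1,d6,r1)→scored(r1,d6) ✓  (p2,d2,r4)→scored(r4,d2) ✓  (p2,d3,r3)→scored(r3,d3) ✓  (p2,d4,r2)→scored(r2,d4) ✗  (p3,d3,r1)→scored(r1,d3) ✗  (p3,d4,r4)→scored(r4,d4) ✓  (p3,d5,r1)→scored(r1,d5) ✓  (p3,d6,r3)→scored(r3,d6) ✓
Counterexample: (p2,d4,r2) — scored(r2,d4) does not hold.

False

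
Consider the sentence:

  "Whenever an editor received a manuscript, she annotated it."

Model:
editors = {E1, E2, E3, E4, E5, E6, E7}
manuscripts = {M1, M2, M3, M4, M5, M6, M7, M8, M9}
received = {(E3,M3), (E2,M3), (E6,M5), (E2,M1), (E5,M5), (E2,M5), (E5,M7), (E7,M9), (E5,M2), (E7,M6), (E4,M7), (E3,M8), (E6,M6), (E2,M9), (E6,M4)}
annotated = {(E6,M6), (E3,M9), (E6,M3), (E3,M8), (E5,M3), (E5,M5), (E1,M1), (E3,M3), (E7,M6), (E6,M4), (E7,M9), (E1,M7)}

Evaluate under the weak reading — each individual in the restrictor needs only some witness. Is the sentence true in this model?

False

"it" takes "a manuscript" as antecedent — a donkey pronoun bound across the clause boundary.
Weak reading: every editor e with some received-manuscript has at least one received-manuscript m such that annotated(e,m).
Per editor: E2:✗  E3:✓  E4:✗  E5:✓  E6:✓  E7:✓
E2 has no witness among its received-manuscripts.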